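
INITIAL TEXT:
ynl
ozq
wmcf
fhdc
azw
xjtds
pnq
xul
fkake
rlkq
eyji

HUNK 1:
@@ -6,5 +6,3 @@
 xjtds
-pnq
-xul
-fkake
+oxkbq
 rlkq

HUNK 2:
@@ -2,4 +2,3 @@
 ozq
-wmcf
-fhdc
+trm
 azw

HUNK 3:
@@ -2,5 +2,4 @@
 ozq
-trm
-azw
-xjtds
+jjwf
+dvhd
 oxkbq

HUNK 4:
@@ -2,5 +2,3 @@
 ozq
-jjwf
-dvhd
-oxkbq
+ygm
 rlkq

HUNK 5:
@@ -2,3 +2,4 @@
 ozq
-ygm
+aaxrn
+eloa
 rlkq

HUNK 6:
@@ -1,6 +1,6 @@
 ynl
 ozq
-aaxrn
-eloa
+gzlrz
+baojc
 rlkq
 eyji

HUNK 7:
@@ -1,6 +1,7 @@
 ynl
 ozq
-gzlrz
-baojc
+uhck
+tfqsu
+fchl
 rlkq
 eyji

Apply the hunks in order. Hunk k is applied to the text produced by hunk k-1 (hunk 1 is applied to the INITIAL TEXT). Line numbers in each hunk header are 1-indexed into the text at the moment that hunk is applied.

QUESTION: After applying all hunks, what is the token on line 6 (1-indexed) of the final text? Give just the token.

Answer: rlkq

Derivation:
Hunk 1: at line 6 remove [pnq,xul,fkake] add [oxkbq] -> 9 lines: ynl ozq wmcf fhdc azw xjtds oxkbq rlkq eyji
Hunk 2: at line 2 remove [wmcf,fhdc] add [trm] -> 8 lines: ynl ozq trm azw xjtds oxkbq rlkq eyji
Hunk 3: at line 2 remove [trm,azw,xjtds] add [jjwf,dvhd] -> 7 lines: ynl ozq jjwf dvhd oxkbq rlkq eyji
Hunk 4: at line 2 remove [jjwf,dvhd,oxkbq] add [ygm] -> 5 lines: ynl ozq ygm rlkq eyji
Hunk 5: at line 2 remove [ygm] add [aaxrn,eloa] -> 6 lines: ynl ozq aaxrn eloa rlkq eyji
Hunk 6: at line 1 remove [aaxrn,eloa] add [gzlrz,baojc] -> 6 lines: ynl ozq gzlrz baojc rlkq eyji
Hunk 7: at line 1 remove [gzlrz,baojc] add [uhck,tfqsu,fchl] -> 7 lines: ynl ozq uhck tfqsu fchl rlkq eyji
Final line 6: rlkq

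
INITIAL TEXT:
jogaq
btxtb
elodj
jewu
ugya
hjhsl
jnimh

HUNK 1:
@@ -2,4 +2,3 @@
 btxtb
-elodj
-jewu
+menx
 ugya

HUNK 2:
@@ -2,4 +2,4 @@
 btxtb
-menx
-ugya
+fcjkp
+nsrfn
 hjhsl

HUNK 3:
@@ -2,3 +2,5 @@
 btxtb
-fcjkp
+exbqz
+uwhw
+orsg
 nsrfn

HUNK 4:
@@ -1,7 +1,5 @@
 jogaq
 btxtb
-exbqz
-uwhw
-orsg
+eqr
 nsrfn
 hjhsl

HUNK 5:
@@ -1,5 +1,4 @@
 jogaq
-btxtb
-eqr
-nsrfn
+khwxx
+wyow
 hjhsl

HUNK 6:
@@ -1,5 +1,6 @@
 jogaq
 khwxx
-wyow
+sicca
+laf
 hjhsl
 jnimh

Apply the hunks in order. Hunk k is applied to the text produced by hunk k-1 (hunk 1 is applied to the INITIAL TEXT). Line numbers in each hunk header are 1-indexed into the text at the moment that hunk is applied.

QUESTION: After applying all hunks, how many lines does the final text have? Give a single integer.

Answer: 6

Derivation:
Hunk 1: at line 2 remove [elodj,jewu] add [menx] -> 6 lines: jogaq btxtb menx ugya hjhsl jnimh
Hunk 2: at line 2 remove [menx,ugya] add [fcjkp,nsrfn] -> 6 lines: jogaq btxtb fcjkp nsrfn hjhsl jnimh
Hunk 3: at line 2 remove [fcjkp] add [exbqz,uwhw,orsg] -> 8 lines: jogaq btxtb exbqz uwhw orsg nsrfn hjhsl jnimh
Hunk 4: at line 1 remove [exbqz,uwhw,orsg] add [eqr] -> 6 lines: jogaq btxtb eqr nsrfn hjhsl jnimh
Hunk 5: at line 1 remove [btxtb,eqr,nsrfn] add [khwxx,wyow] -> 5 lines: jogaq khwxx wyow hjhsl jnimh
Hunk 6: at line 1 remove [wyow] add [sicca,laf] -> 6 lines: jogaq khwxx sicca laf hjhsl jnimh
Final line count: 6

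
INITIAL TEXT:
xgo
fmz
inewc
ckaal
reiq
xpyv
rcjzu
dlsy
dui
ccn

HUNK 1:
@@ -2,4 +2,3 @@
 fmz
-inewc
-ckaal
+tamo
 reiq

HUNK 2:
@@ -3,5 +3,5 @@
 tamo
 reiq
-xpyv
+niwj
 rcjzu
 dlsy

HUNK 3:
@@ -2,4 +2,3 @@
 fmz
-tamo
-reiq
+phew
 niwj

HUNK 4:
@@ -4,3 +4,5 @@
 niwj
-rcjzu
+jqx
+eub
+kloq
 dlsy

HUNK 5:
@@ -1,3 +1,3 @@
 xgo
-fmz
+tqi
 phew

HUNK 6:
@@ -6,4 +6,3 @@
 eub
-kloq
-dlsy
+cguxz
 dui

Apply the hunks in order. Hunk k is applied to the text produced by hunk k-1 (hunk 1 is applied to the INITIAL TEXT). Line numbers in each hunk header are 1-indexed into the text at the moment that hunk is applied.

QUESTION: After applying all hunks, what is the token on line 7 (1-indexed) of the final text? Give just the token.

Hunk 1: at line 2 remove [inewc,ckaal] add [tamo] -> 9 lines: xgo fmz tamo reiq xpyv rcjzu dlsy dui ccn
Hunk 2: at line 3 remove [xpyv] add [niwj] -> 9 lines: xgo fmz tamo reiq niwj rcjzu dlsy dui ccn
Hunk 3: at line 2 remove [tamo,reiq] add [phew] -> 8 lines: xgo fmz phew niwj rcjzu dlsy dui ccn
Hunk 4: at line 4 remove [rcjzu] add [jqx,eub,kloq] -> 10 lines: xgo fmz phew niwj jqx eub kloq dlsy dui ccn
Hunk 5: at line 1 remove [fmz] add [tqi] -> 10 lines: xgo tqi phew niwj jqx eub kloq dlsy dui ccn
Hunk 6: at line 6 remove [kloq,dlsy] add [cguxz] -> 9 lines: xgo tqi phew niwj jqx eub cguxz dui ccn
Final line 7: cguxz

Answer: cguxz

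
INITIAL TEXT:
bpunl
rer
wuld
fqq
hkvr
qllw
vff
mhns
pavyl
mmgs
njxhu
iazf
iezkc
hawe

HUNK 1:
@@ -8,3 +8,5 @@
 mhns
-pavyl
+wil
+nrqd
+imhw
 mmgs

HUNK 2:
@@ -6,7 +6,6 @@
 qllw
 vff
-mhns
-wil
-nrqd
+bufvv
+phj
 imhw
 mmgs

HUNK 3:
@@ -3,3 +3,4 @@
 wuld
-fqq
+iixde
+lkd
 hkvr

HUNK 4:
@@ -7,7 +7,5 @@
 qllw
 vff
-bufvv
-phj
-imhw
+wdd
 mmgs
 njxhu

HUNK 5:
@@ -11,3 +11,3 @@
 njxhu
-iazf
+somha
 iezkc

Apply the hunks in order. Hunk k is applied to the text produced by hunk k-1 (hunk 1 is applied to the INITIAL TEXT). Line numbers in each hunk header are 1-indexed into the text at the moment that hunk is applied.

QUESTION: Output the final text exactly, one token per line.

Hunk 1: at line 8 remove [pavyl] add [wil,nrqd,imhw] -> 16 lines: bpunl rer wuld fqq hkvr qllw vff mhns wil nrqd imhw mmgs njxhu iazf iezkc hawe
Hunk 2: at line 6 remove [mhns,wil,nrqd] add [bufvv,phj] -> 15 lines: bpunl rer wuld fqq hkvr qllw vff bufvv phj imhw mmgs njxhu iazf iezkc hawe
Hunk 3: at line 3 remove [fqq] add [iixde,lkd] -> 16 lines: bpunl rer wuld iixde lkd hkvr qllw vff bufvv phj imhw mmgs njxhu iazf iezkc hawe
Hunk 4: at line 7 remove [bufvv,phj,imhw] add [wdd] -> 14 lines: bpunl rer wuld iixde lkd hkvr qllw vff wdd mmgs njxhu iazf iezkc hawe
Hunk 5: at line 11 remove [iazf] add [somha] -> 14 lines: bpunl rer wuld iixde lkd hkvr qllw vff wdd mmgs njxhu somha iezkc hawe

Answer: bpunl
rer
wuld
iixde
lkd
hkvr
qllw
vff
wdd
mmgs
njxhu
somha
iezkc
hawe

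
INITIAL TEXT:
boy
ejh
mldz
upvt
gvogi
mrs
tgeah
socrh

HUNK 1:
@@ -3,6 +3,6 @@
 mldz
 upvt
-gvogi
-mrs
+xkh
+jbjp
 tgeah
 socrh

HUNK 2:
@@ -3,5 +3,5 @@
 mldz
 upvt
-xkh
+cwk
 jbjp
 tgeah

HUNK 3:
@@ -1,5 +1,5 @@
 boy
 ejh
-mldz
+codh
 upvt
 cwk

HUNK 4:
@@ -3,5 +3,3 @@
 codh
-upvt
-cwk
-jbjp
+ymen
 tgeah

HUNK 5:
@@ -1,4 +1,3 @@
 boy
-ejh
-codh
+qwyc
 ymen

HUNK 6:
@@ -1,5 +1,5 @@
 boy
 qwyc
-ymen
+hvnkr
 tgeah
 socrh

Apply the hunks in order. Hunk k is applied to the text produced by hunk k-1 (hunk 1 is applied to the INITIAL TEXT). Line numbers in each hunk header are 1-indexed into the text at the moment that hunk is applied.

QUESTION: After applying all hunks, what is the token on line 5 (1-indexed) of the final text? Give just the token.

Answer: socrh

Derivation:
Hunk 1: at line 3 remove [gvogi,mrs] add [xkh,jbjp] -> 8 lines: boy ejh mldz upvt xkh jbjp tgeah socrh
Hunk 2: at line 3 remove [xkh] add [cwk] -> 8 lines: boy ejh mldz upvt cwk jbjp tgeah socrh
Hunk 3: at line 1 remove [mldz] add [codh] -> 8 lines: boy ejh codh upvt cwk jbjp tgeah socrh
Hunk 4: at line 3 remove [upvt,cwk,jbjp] add [ymen] -> 6 lines: boy ejh codh ymen tgeah socrh
Hunk 5: at line 1 remove [ejh,codh] add [qwyc] -> 5 lines: boy qwyc ymen tgeah socrh
Hunk 6: at line 1 remove [ymen] add [hvnkr] -> 5 lines: boy qwyc hvnkr tgeah socrh
Final line 5: socrh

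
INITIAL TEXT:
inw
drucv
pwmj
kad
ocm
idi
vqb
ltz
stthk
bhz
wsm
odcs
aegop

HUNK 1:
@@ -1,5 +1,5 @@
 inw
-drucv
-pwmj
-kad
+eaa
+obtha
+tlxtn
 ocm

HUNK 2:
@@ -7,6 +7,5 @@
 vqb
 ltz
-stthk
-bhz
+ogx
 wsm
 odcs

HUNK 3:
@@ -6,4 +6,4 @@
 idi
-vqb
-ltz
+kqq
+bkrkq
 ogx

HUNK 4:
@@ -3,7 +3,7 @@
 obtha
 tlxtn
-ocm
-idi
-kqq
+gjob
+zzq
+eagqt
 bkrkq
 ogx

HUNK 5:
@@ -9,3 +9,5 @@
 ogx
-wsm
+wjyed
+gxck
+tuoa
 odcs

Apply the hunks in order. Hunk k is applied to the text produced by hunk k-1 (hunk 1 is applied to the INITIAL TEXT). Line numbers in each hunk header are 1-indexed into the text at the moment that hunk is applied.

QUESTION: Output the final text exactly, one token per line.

Answer: inw
eaa
obtha
tlxtn
gjob
zzq
eagqt
bkrkq
ogx
wjyed
gxck
tuoa
odcs
aegop

Derivation:
Hunk 1: at line 1 remove [drucv,pwmj,kad] add [eaa,obtha,tlxtn] -> 13 lines: inw eaa obtha tlxtn ocm idi vqb ltz stthk bhz wsm odcs aegop
Hunk 2: at line 7 remove [stthk,bhz] add [ogx] -> 12 lines: inw eaa obtha tlxtn ocm idi vqb ltz ogx wsm odcs aegop
Hunk 3: at line 6 remove [vqb,ltz] add [kqq,bkrkq] -> 12 lines: inw eaa obtha tlxtn ocm idi kqq bkrkq ogx wsm odcs aegop
Hunk 4: at line 3 remove [ocm,idi,kqq] add [gjob,zzq,eagqt] -> 12 lines: inw eaa obtha tlxtn gjob zzq eagqt bkrkq ogx wsm odcs aegop
Hunk 5: at line 9 remove [wsm] add [wjyed,gxck,tuoa] -> 14 lines: inw eaa obtha tlxtn gjob zzq eagqt bkrkq ogx wjyed gxck tuoa odcs aegop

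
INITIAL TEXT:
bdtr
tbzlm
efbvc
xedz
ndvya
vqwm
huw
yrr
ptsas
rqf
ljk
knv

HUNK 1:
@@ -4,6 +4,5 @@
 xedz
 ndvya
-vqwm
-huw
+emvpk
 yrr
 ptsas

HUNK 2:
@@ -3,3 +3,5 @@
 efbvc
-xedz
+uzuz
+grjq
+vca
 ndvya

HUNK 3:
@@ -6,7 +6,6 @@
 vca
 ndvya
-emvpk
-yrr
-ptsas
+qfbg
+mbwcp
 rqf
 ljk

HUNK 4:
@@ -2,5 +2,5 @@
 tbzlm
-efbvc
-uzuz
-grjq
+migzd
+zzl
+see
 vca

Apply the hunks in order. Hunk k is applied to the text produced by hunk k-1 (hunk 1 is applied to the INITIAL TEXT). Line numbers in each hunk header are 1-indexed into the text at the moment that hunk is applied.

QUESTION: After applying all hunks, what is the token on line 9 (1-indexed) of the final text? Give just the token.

Answer: mbwcp

Derivation:
Hunk 1: at line 4 remove [vqwm,huw] add [emvpk] -> 11 lines: bdtr tbzlm efbvc xedz ndvya emvpk yrr ptsas rqf ljk knv
Hunk 2: at line 3 remove [xedz] add [uzuz,grjq,vca] -> 13 lines: bdtr tbzlm efbvc uzuz grjq vca ndvya emvpk yrr ptsas rqf ljk knv
Hunk 3: at line 6 remove [emvpk,yrr,ptsas] add [qfbg,mbwcp] -> 12 lines: bdtr tbzlm efbvc uzuz grjq vca ndvya qfbg mbwcp rqf ljk knv
Hunk 4: at line 2 remove [efbvc,uzuz,grjq] add [migzd,zzl,see] -> 12 lines: bdtr tbzlm migzd zzl see vca ndvya qfbg mbwcp rqf ljk knv
Final line 9: mbwcp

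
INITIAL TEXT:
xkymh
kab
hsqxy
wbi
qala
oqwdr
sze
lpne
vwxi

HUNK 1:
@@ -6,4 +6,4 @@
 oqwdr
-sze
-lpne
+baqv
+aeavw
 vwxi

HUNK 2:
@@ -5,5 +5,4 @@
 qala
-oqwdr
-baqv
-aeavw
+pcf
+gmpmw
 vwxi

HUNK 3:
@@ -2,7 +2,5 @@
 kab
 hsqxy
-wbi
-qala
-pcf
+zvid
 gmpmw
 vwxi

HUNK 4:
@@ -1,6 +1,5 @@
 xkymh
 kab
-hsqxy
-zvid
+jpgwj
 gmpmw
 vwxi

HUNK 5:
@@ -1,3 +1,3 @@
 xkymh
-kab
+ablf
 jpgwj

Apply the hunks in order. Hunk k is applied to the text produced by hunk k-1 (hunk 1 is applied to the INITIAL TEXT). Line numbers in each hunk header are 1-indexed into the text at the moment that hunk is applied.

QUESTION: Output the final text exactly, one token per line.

Hunk 1: at line 6 remove [sze,lpne] add [baqv,aeavw] -> 9 lines: xkymh kab hsqxy wbi qala oqwdr baqv aeavw vwxi
Hunk 2: at line 5 remove [oqwdr,baqv,aeavw] add [pcf,gmpmw] -> 8 lines: xkymh kab hsqxy wbi qala pcf gmpmw vwxi
Hunk 3: at line 2 remove [wbi,qala,pcf] add [zvid] -> 6 lines: xkymh kab hsqxy zvid gmpmw vwxi
Hunk 4: at line 1 remove [hsqxy,zvid] add [jpgwj] -> 5 lines: xkymh kab jpgwj gmpmw vwxi
Hunk 5: at line 1 remove [kab] add [ablf] -> 5 lines: xkymh ablf jpgwj gmpmw vwxi

Answer: xkymh
ablf
jpgwj
gmpmw
vwxi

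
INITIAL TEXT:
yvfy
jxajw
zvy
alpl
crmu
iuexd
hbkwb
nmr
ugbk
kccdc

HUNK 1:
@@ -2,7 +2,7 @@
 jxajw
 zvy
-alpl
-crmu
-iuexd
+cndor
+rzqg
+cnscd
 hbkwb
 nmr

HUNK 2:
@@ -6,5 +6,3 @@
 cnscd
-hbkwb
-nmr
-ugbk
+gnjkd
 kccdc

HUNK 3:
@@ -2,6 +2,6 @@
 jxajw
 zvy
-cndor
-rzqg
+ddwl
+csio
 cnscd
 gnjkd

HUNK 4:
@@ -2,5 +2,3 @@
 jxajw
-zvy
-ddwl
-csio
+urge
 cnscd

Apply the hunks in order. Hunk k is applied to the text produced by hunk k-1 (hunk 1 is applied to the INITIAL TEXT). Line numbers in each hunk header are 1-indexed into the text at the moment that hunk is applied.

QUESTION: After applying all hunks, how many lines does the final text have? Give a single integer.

Answer: 6

Derivation:
Hunk 1: at line 2 remove [alpl,crmu,iuexd] add [cndor,rzqg,cnscd] -> 10 lines: yvfy jxajw zvy cndor rzqg cnscd hbkwb nmr ugbk kccdc
Hunk 2: at line 6 remove [hbkwb,nmr,ugbk] add [gnjkd] -> 8 lines: yvfy jxajw zvy cndor rzqg cnscd gnjkd kccdc
Hunk 3: at line 2 remove [cndor,rzqg] add [ddwl,csio] -> 8 lines: yvfy jxajw zvy ddwl csio cnscd gnjkd kccdc
Hunk 4: at line 2 remove [zvy,ddwl,csio] add [urge] -> 6 lines: yvfy jxajw urge cnscd gnjkd kccdc
Final line count: 6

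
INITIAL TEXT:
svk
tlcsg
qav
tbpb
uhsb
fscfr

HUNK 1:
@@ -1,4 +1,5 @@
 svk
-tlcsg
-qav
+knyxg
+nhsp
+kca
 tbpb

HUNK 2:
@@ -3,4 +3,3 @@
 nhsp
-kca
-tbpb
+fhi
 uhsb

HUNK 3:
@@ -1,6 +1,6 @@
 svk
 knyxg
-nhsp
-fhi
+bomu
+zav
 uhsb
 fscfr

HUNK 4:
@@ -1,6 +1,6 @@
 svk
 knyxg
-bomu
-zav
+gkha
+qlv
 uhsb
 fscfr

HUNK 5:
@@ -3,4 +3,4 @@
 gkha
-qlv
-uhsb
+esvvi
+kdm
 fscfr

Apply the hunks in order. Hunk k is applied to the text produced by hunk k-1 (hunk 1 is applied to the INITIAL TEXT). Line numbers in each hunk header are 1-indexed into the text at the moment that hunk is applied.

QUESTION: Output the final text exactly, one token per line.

Answer: svk
knyxg
gkha
esvvi
kdm
fscfr

Derivation:
Hunk 1: at line 1 remove [tlcsg,qav] add [knyxg,nhsp,kca] -> 7 lines: svk knyxg nhsp kca tbpb uhsb fscfr
Hunk 2: at line 3 remove [kca,tbpb] add [fhi] -> 6 lines: svk knyxg nhsp fhi uhsb fscfr
Hunk 3: at line 1 remove [nhsp,fhi] add [bomu,zav] -> 6 lines: svk knyxg bomu zav uhsb fscfr
Hunk 4: at line 1 remove [bomu,zav] add [gkha,qlv] -> 6 lines: svk knyxg gkha qlv uhsb fscfr
Hunk 5: at line 3 remove [qlv,uhsb] add [esvvi,kdm] -> 6 lines: svk knyxg gkha esvvi kdm fscfr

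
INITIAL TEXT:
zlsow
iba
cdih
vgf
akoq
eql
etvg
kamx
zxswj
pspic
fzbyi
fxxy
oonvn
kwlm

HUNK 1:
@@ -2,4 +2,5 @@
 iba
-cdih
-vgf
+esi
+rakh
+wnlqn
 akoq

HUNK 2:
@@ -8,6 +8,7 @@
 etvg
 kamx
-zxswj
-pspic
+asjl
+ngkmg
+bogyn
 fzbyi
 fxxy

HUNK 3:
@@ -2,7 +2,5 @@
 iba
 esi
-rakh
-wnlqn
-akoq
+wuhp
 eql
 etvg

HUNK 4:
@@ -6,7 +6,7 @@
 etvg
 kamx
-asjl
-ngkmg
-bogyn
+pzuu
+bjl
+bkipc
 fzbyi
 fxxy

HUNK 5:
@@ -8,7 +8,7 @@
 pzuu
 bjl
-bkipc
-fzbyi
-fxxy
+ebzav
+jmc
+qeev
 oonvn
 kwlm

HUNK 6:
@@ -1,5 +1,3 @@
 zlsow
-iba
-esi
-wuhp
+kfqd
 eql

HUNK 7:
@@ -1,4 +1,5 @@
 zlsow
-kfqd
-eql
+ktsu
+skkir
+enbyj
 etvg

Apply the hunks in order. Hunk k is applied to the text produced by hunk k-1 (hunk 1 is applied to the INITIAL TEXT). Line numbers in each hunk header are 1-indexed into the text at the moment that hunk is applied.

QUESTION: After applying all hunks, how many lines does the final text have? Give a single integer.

Hunk 1: at line 2 remove [cdih,vgf] add [esi,rakh,wnlqn] -> 15 lines: zlsow iba esi rakh wnlqn akoq eql etvg kamx zxswj pspic fzbyi fxxy oonvn kwlm
Hunk 2: at line 8 remove [zxswj,pspic] add [asjl,ngkmg,bogyn] -> 16 lines: zlsow iba esi rakh wnlqn akoq eql etvg kamx asjl ngkmg bogyn fzbyi fxxy oonvn kwlm
Hunk 3: at line 2 remove [rakh,wnlqn,akoq] add [wuhp] -> 14 lines: zlsow iba esi wuhp eql etvg kamx asjl ngkmg bogyn fzbyi fxxy oonvn kwlm
Hunk 4: at line 6 remove [asjl,ngkmg,bogyn] add [pzuu,bjl,bkipc] -> 14 lines: zlsow iba esi wuhp eql etvg kamx pzuu bjl bkipc fzbyi fxxy oonvn kwlm
Hunk 5: at line 8 remove [bkipc,fzbyi,fxxy] add [ebzav,jmc,qeev] -> 14 lines: zlsow iba esi wuhp eql etvg kamx pzuu bjl ebzav jmc qeev oonvn kwlm
Hunk 6: at line 1 remove [iba,esi,wuhp] add [kfqd] -> 12 lines: zlsow kfqd eql etvg kamx pzuu bjl ebzav jmc qeev oonvn kwlm
Hunk 7: at line 1 remove [kfqd,eql] add [ktsu,skkir,enbyj] -> 13 lines: zlsow ktsu skkir enbyj etvg kamx pzuu bjl ebzav jmc qeev oonvn kwlm
Final line count: 13

Answer: 13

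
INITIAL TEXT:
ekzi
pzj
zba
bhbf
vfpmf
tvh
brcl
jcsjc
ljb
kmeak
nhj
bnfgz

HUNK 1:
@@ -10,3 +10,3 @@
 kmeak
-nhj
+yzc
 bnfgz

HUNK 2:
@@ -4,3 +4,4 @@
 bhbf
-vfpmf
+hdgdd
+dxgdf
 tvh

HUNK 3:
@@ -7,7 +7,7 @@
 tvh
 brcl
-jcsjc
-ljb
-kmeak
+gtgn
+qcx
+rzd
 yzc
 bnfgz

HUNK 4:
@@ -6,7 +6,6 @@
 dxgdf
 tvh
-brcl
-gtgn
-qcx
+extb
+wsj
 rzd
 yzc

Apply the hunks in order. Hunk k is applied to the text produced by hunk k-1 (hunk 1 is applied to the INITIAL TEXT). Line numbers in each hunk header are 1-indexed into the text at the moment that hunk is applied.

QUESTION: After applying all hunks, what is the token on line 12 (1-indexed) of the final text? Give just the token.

Hunk 1: at line 10 remove [nhj] add [yzc] -> 12 lines: ekzi pzj zba bhbf vfpmf tvh brcl jcsjc ljb kmeak yzc bnfgz
Hunk 2: at line 4 remove [vfpmf] add [hdgdd,dxgdf] -> 13 lines: ekzi pzj zba bhbf hdgdd dxgdf tvh brcl jcsjc ljb kmeak yzc bnfgz
Hunk 3: at line 7 remove [jcsjc,ljb,kmeak] add [gtgn,qcx,rzd] -> 13 lines: ekzi pzj zba bhbf hdgdd dxgdf tvh brcl gtgn qcx rzd yzc bnfgz
Hunk 4: at line 6 remove [brcl,gtgn,qcx] add [extb,wsj] -> 12 lines: ekzi pzj zba bhbf hdgdd dxgdf tvh extb wsj rzd yzc bnfgz
Final line 12: bnfgz

Answer: bnfgz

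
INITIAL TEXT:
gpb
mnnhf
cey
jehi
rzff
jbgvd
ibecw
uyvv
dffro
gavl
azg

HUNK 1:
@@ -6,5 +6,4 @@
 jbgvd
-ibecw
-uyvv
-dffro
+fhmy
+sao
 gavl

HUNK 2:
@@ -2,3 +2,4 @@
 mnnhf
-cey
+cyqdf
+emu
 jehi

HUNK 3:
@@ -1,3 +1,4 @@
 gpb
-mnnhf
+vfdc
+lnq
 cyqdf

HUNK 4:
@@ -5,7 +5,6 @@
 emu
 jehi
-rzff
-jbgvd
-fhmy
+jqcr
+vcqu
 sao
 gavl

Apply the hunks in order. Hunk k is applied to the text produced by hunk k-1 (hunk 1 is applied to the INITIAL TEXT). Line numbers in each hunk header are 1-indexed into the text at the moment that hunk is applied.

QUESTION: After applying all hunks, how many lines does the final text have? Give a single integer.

Hunk 1: at line 6 remove [ibecw,uyvv,dffro] add [fhmy,sao] -> 10 lines: gpb mnnhf cey jehi rzff jbgvd fhmy sao gavl azg
Hunk 2: at line 2 remove [cey] add [cyqdf,emu] -> 11 lines: gpb mnnhf cyqdf emu jehi rzff jbgvd fhmy sao gavl azg
Hunk 3: at line 1 remove [mnnhf] add [vfdc,lnq] -> 12 lines: gpb vfdc lnq cyqdf emu jehi rzff jbgvd fhmy sao gavl azg
Hunk 4: at line 5 remove [rzff,jbgvd,fhmy] add [jqcr,vcqu] -> 11 lines: gpb vfdc lnq cyqdf emu jehi jqcr vcqu sao gavl azg
Final line count: 11

Answer: 11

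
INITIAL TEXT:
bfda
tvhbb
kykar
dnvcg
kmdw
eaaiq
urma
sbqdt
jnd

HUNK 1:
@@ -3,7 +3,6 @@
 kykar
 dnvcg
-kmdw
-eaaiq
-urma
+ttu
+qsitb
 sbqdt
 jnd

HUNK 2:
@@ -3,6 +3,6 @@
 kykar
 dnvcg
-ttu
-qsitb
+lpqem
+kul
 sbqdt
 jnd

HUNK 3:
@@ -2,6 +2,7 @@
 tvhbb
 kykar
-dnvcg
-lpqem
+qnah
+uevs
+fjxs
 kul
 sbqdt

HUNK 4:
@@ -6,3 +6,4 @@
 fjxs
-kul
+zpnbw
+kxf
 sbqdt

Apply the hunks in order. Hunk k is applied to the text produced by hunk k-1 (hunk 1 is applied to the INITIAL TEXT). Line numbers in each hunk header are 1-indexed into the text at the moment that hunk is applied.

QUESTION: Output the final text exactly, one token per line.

Hunk 1: at line 3 remove [kmdw,eaaiq,urma] add [ttu,qsitb] -> 8 lines: bfda tvhbb kykar dnvcg ttu qsitb sbqdt jnd
Hunk 2: at line 3 remove [ttu,qsitb] add [lpqem,kul] -> 8 lines: bfda tvhbb kykar dnvcg lpqem kul sbqdt jnd
Hunk 3: at line 2 remove [dnvcg,lpqem] add [qnah,uevs,fjxs] -> 9 lines: bfda tvhbb kykar qnah uevs fjxs kul sbqdt jnd
Hunk 4: at line 6 remove [kul] add [zpnbw,kxf] -> 10 lines: bfda tvhbb kykar qnah uevs fjxs zpnbw kxf sbqdt jnd

Answer: bfda
tvhbb
kykar
qnah
uevs
fjxs
zpnbw
kxf
sbqdt
jnd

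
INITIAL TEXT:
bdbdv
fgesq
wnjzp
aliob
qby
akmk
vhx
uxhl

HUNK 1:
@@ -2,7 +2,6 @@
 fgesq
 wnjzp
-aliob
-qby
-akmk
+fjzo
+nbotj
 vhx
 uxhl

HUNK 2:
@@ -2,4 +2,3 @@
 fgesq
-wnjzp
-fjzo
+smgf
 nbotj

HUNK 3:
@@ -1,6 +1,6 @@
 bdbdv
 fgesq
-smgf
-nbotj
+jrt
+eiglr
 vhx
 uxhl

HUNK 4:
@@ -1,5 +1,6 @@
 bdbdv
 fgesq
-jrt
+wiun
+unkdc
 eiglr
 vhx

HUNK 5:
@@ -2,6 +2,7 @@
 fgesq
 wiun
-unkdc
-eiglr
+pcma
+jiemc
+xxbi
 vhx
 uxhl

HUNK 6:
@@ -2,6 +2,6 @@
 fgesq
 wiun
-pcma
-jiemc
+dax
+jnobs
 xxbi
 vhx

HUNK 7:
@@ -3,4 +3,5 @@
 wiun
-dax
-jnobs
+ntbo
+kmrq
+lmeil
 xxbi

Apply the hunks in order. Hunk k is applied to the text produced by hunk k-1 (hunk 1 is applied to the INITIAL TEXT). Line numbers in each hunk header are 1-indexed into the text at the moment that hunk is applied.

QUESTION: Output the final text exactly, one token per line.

Answer: bdbdv
fgesq
wiun
ntbo
kmrq
lmeil
xxbi
vhx
uxhl

Derivation:
Hunk 1: at line 2 remove [aliob,qby,akmk] add [fjzo,nbotj] -> 7 lines: bdbdv fgesq wnjzp fjzo nbotj vhx uxhl
Hunk 2: at line 2 remove [wnjzp,fjzo] add [smgf] -> 6 lines: bdbdv fgesq smgf nbotj vhx uxhl
Hunk 3: at line 1 remove [smgf,nbotj] add [jrt,eiglr] -> 6 lines: bdbdv fgesq jrt eiglr vhx uxhl
Hunk 4: at line 1 remove [jrt] add [wiun,unkdc] -> 7 lines: bdbdv fgesq wiun unkdc eiglr vhx uxhl
Hunk 5: at line 2 remove [unkdc,eiglr] add [pcma,jiemc,xxbi] -> 8 lines: bdbdv fgesq wiun pcma jiemc xxbi vhx uxhl
Hunk 6: at line 2 remove [pcma,jiemc] add [dax,jnobs] -> 8 lines: bdbdv fgesq wiun dax jnobs xxbi vhx uxhl
Hunk 7: at line 3 remove [dax,jnobs] add [ntbo,kmrq,lmeil] -> 9 lines: bdbdv fgesq wiun ntbo kmrq lmeil xxbi vhx uxhl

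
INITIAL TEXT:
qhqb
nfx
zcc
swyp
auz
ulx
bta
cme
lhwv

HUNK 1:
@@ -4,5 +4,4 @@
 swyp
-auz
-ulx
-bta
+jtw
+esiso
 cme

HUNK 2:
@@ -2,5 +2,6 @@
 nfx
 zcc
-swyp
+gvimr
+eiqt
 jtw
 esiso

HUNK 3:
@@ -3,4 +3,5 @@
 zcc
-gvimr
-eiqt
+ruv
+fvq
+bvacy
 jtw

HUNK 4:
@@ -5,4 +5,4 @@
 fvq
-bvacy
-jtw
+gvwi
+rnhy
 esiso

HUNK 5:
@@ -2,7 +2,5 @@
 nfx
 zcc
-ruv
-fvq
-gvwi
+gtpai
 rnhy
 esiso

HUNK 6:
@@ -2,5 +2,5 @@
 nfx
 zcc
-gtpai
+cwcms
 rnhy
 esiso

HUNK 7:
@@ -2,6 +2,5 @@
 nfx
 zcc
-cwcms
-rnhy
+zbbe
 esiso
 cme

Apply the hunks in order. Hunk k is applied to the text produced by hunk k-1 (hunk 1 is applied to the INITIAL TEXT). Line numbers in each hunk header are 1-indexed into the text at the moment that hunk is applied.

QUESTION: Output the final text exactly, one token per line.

Answer: qhqb
nfx
zcc
zbbe
esiso
cme
lhwv

Derivation:
Hunk 1: at line 4 remove [auz,ulx,bta] add [jtw,esiso] -> 8 lines: qhqb nfx zcc swyp jtw esiso cme lhwv
Hunk 2: at line 2 remove [swyp] add [gvimr,eiqt] -> 9 lines: qhqb nfx zcc gvimr eiqt jtw esiso cme lhwv
Hunk 3: at line 3 remove [gvimr,eiqt] add [ruv,fvq,bvacy] -> 10 lines: qhqb nfx zcc ruv fvq bvacy jtw esiso cme lhwv
Hunk 4: at line 5 remove [bvacy,jtw] add [gvwi,rnhy] -> 10 lines: qhqb nfx zcc ruv fvq gvwi rnhy esiso cme lhwv
Hunk 5: at line 2 remove [ruv,fvq,gvwi] add [gtpai] -> 8 lines: qhqb nfx zcc gtpai rnhy esiso cme lhwv
Hunk 6: at line 2 remove [gtpai] add [cwcms] -> 8 lines: qhqb nfx zcc cwcms rnhy esiso cme lhwv
Hunk 7: at line 2 remove [cwcms,rnhy] add [zbbe] -> 7 lines: qhqb nfx zcc zbbe esiso cme lhwv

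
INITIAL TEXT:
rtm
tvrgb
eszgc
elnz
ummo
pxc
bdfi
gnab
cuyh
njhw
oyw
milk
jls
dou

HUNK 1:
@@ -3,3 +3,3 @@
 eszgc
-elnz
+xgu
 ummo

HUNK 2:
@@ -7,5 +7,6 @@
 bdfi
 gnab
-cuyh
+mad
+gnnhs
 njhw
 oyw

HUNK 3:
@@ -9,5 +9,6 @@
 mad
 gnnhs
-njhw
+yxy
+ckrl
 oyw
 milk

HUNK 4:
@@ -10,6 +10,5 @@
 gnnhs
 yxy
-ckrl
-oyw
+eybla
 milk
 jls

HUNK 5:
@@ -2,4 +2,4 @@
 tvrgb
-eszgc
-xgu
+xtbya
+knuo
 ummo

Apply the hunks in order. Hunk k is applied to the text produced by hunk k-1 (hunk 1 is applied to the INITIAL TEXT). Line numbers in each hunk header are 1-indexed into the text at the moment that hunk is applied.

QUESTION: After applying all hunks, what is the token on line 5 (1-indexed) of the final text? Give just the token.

Hunk 1: at line 3 remove [elnz] add [xgu] -> 14 lines: rtm tvrgb eszgc xgu ummo pxc bdfi gnab cuyh njhw oyw milk jls dou
Hunk 2: at line 7 remove [cuyh] add [mad,gnnhs] -> 15 lines: rtm tvrgb eszgc xgu ummo pxc bdfi gnab mad gnnhs njhw oyw milk jls dou
Hunk 3: at line 9 remove [njhw] add [yxy,ckrl] -> 16 lines: rtm tvrgb eszgc xgu ummo pxc bdfi gnab mad gnnhs yxy ckrl oyw milk jls dou
Hunk 4: at line 10 remove [ckrl,oyw] add [eybla] -> 15 lines: rtm tvrgb eszgc xgu ummo pxc bdfi gnab mad gnnhs yxy eybla milk jls dou
Hunk 5: at line 2 remove [eszgc,xgu] add [xtbya,knuo] -> 15 lines: rtm tvrgb xtbya knuo ummo pxc bdfi gnab mad gnnhs yxy eybla milk jls dou
Final line 5: ummo

Answer: ummo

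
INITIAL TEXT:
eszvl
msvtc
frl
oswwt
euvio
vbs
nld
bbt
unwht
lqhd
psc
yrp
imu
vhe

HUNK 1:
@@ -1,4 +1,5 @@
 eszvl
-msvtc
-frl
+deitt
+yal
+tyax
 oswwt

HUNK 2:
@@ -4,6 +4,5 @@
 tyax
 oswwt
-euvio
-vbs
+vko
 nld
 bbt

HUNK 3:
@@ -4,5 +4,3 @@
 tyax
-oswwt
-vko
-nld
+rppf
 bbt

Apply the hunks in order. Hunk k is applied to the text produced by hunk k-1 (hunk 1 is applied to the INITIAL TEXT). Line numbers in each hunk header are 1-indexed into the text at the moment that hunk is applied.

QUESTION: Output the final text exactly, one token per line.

Hunk 1: at line 1 remove [msvtc,frl] add [deitt,yal,tyax] -> 15 lines: eszvl deitt yal tyax oswwt euvio vbs nld bbt unwht lqhd psc yrp imu vhe
Hunk 2: at line 4 remove [euvio,vbs] add [vko] -> 14 lines: eszvl deitt yal tyax oswwt vko nld bbt unwht lqhd psc yrp imu vhe
Hunk 3: at line 4 remove [oswwt,vko,nld] add [rppf] -> 12 lines: eszvl deitt yal tyax rppf bbt unwht lqhd psc yrp imu vhe

Answer: eszvl
deitt
yal
tyax
rppf
bbt
unwht
lqhd
psc
yrp
imu
vhe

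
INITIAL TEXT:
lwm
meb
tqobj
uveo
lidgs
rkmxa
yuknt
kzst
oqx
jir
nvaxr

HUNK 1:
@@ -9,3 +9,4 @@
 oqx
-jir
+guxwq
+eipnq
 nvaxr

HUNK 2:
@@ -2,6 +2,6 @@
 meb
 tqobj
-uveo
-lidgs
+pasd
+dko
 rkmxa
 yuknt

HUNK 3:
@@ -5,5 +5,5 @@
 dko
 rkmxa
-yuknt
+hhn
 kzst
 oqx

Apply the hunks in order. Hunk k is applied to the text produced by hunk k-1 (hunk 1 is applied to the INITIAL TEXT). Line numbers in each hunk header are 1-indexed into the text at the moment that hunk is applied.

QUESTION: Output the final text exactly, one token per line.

Answer: lwm
meb
tqobj
pasd
dko
rkmxa
hhn
kzst
oqx
guxwq
eipnq
nvaxr

Derivation:
Hunk 1: at line 9 remove [jir] add [guxwq,eipnq] -> 12 lines: lwm meb tqobj uveo lidgs rkmxa yuknt kzst oqx guxwq eipnq nvaxr
Hunk 2: at line 2 remove [uveo,lidgs] add [pasd,dko] -> 12 lines: lwm meb tqobj pasd dko rkmxa yuknt kzst oqx guxwq eipnq nvaxr
Hunk 3: at line 5 remove [yuknt] add [hhn] -> 12 lines: lwm meb tqobj pasd dko rkmxa hhn kzst oqx guxwq eipnq nvaxr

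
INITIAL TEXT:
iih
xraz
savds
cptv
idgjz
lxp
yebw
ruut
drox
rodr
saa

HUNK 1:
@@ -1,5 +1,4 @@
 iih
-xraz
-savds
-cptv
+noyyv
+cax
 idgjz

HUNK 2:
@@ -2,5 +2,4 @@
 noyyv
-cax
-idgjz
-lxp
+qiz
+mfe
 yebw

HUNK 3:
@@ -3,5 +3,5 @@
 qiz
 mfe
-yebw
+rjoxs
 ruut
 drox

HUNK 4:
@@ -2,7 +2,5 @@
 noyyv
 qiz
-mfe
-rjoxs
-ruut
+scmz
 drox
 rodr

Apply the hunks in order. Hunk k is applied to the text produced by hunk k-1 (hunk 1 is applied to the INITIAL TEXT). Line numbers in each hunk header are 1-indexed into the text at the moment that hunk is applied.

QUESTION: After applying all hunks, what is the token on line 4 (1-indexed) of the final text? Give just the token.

Hunk 1: at line 1 remove [xraz,savds,cptv] add [noyyv,cax] -> 10 lines: iih noyyv cax idgjz lxp yebw ruut drox rodr saa
Hunk 2: at line 2 remove [cax,idgjz,lxp] add [qiz,mfe] -> 9 lines: iih noyyv qiz mfe yebw ruut drox rodr saa
Hunk 3: at line 3 remove [yebw] add [rjoxs] -> 9 lines: iih noyyv qiz mfe rjoxs ruut drox rodr saa
Hunk 4: at line 2 remove [mfe,rjoxs,ruut] add [scmz] -> 7 lines: iih noyyv qiz scmz drox rodr saa
Final line 4: scmz

Answer: scmz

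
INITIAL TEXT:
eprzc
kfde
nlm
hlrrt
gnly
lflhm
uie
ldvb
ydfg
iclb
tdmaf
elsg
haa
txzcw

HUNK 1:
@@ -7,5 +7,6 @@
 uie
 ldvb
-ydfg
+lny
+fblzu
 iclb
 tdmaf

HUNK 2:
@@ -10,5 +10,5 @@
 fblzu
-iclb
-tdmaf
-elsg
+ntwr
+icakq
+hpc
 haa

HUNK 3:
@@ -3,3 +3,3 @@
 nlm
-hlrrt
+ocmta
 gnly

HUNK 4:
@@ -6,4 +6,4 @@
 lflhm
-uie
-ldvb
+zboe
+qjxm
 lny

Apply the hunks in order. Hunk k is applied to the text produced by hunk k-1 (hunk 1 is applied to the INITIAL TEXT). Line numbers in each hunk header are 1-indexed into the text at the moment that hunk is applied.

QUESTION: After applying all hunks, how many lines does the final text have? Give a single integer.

Answer: 15

Derivation:
Hunk 1: at line 7 remove [ydfg] add [lny,fblzu] -> 15 lines: eprzc kfde nlm hlrrt gnly lflhm uie ldvb lny fblzu iclb tdmaf elsg haa txzcw
Hunk 2: at line 10 remove [iclb,tdmaf,elsg] add [ntwr,icakq,hpc] -> 15 lines: eprzc kfde nlm hlrrt gnly lflhm uie ldvb lny fblzu ntwr icakq hpc haa txzcw
Hunk 3: at line 3 remove [hlrrt] add [ocmta] -> 15 lines: eprzc kfde nlm ocmta gnly lflhm uie ldvb lny fblzu ntwr icakq hpc haa txzcw
Hunk 4: at line 6 remove [uie,ldvb] add [zboe,qjxm] -> 15 lines: eprzc kfde nlm ocmta gnly lflhm zboe qjxm lny fblzu ntwr icakq hpc haa txzcw
Final line count: 15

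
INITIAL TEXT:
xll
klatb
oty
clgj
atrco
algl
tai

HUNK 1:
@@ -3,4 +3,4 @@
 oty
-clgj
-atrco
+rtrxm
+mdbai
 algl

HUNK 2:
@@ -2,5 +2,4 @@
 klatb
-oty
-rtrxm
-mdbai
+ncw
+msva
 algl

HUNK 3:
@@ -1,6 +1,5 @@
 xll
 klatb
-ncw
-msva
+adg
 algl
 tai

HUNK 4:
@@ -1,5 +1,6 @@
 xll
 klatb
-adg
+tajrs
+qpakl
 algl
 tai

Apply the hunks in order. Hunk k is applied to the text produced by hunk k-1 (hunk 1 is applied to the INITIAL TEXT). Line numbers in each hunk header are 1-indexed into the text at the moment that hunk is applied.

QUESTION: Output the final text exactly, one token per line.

Hunk 1: at line 3 remove [clgj,atrco] add [rtrxm,mdbai] -> 7 lines: xll klatb oty rtrxm mdbai algl tai
Hunk 2: at line 2 remove [oty,rtrxm,mdbai] add [ncw,msva] -> 6 lines: xll klatb ncw msva algl tai
Hunk 3: at line 1 remove [ncw,msva] add [adg] -> 5 lines: xll klatb adg algl tai
Hunk 4: at line 1 remove [adg] add [tajrs,qpakl] -> 6 lines: xll klatb tajrs qpakl algl tai

Answer: xll
klatb
tajrs
qpakl
algl
tai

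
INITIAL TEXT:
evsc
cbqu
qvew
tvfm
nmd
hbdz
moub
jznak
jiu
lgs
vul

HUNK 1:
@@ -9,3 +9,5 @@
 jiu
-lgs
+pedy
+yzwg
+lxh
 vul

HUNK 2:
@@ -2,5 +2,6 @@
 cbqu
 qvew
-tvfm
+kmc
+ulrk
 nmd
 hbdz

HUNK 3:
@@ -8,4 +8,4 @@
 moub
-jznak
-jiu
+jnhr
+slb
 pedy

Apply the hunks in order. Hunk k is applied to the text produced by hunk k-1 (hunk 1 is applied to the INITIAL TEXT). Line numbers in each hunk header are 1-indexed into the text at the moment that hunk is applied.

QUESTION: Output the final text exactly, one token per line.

Answer: evsc
cbqu
qvew
kmc
ulrk
nmd
hbdz
moub
jnhr
slb
pedy
yzwg
lxh
vul

Derivation:
Hunk 1: at line 9 remove [lgs] add [pedy,yzwg,lxh] -> 13 lines: evsc cbqu qvew tvfm nmd hbdz moub jznak jiu pedy yzwg lxh vul
Hunk 2: at line 2 remove [tvfm] add [kmc,ulrk] -> 14 lines: evsc cbqu qvew kmc ulrk nmd hbdz moub jznak jiu pedy yzwg lxh vul
Hunk 3: at line 8 remove [jznak,jiu] add [jnhr,slb] -> 14 lines: evsc cbqu qvew kmc ulrk nmd hbdz moub jnhr slb pedy yzwg lxh vul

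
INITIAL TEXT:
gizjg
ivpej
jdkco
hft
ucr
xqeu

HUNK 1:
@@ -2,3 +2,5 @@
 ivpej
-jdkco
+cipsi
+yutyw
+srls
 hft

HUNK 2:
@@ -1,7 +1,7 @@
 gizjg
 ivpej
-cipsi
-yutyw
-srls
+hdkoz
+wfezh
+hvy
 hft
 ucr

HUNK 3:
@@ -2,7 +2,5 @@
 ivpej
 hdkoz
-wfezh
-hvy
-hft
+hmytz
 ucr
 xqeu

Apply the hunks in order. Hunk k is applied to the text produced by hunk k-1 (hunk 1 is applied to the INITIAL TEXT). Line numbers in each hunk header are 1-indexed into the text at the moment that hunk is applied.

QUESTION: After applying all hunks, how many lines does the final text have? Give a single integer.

Hunk 1: at line 2 remove [jdkco] add [cipsi,yutyw,srls] -> 8 lines: gizjg ivpej cipsi yutyw srls hft ucr xqeu
Hunk 2: at line 1 remove [cipsi,yutyw,srls] add [hdkoz,wfezh,hvy] -> 8 lines: gizjg ivpej hdkoz wfezh hvy hft ucr xqeu
Hunk 3: at line 2 remove [wfezh,hvy,hft] add [hmytz] -> 6 lines: gizjg ivpej hdkoz hmytz ucr xqeu
Final line count: 6

Answer: 6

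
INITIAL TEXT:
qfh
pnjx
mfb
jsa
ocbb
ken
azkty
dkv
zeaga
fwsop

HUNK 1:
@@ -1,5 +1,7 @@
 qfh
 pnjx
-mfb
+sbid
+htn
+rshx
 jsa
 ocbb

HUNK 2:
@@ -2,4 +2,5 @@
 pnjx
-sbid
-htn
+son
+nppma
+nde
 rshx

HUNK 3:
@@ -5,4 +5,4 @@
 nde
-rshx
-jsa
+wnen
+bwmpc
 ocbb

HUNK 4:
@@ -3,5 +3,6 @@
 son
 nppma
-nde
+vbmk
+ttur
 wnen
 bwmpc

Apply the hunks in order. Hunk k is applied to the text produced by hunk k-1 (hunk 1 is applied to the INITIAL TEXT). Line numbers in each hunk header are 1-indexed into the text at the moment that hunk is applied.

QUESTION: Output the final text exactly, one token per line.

Hunk 1: at line 1 remove [mfb] add [sbid,htn,rshx] -> 12 lines: qfh pnjx sbid htn rshx jsa ocbb ken azkty dkv zeaga fwsop
Hunk 2: at line 2 remove [sbid,htn] add [son,nppma,nde] -> 13 lines: qfh pnjx son nppma nde rshx jsa ocbb ken azkty dkv zeaga fwsop
Hunk 3: at line 5 remove [rshx,jsa] add [wnen,bwmpc] -> 13 lines: qfh pnjx son nppma nde wnen bwmpc ocbb ken azkty dkv zeaga fwsop
Hunk 4: at line 3 remove [nde] add [vbmk,ttur] -> 14 lines: qfh pnjx son nppma vbmk ttur wnen bwmpc ocbb ken azkty dkv zeaga fwsop

Answer: qfh
pnjx
son
nppma
vbmk
ttur
wnen
bwmpc
ocbb
ken
azkty
dkv
zeaga
fwsop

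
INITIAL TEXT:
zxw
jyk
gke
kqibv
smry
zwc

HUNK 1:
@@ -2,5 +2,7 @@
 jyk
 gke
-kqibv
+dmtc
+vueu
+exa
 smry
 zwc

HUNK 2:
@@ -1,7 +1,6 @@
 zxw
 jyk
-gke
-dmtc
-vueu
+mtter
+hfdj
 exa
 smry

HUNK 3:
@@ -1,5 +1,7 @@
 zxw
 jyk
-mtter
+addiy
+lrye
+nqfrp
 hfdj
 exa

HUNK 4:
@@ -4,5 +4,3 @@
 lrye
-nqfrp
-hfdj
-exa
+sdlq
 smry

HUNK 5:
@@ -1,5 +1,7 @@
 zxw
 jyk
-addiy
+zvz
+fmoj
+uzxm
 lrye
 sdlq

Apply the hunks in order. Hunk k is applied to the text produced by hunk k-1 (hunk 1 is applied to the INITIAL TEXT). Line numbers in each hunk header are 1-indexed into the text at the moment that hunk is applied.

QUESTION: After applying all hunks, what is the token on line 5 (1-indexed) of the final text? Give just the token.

Answer: uzxm

Derivation:
Hunk 1: at line 2 remove [kqibv] add [dmtc,vueu,exa] -> 8 lines: zxw jyk gke dmtc vueu exa smry zwc
Hunk 2: at line 1 remove [gke,dmtc,vueu] add [mtter,hfdj] -> 7 lines: zxw jyk mtter hfdj exa smry zwc
Hunk 3: at line 1 remove [mtter] add [addiy,lrye,nqfrp] -> 9 lines: zxw jyk addiy lrye nqfrp hfdj exa smry zwc
Hunk 4: at line 4 remove [nqfrp,hfdj,exa] add [sdlq] -> 7 lines: zxw jyk addiy lrye sdlq smry zwc
Hunk 5: at line 1 remove [addiy] add [zvz,fmoj,uzxm] -> 9 lines: zxw jyk zvz fmoj uzxm lrye sdlq smry zwc
Final line 5: uzxm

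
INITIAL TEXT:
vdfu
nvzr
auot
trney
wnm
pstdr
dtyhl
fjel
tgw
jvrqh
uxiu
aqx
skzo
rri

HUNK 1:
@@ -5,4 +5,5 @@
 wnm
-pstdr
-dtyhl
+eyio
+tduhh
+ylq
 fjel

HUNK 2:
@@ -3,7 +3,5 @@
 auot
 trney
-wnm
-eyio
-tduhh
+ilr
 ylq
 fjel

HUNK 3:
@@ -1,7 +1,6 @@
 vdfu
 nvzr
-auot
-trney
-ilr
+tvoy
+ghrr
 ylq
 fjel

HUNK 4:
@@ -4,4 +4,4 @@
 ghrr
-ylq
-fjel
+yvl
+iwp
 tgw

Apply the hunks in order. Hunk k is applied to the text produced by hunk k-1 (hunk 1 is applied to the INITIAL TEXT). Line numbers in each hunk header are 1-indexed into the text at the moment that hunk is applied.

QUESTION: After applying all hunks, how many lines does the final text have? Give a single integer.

Answer: 12

Derivation:
Hunk 1: at line 5 remove [pstdr,dtyhl] add [eyio,tduhh,ylq] -> 15 lines: vdfu nvzr auot trney wnm eyio tduhh ylq fjel tgw jvrqh uxiu aqx skzo rri
Hunk 2: at line 3 remove [wnm,eyio,tduhh] add [ilr] -> 13 lines: vdfu nvzr auot trney ilr ylq fjel tgw jvrqh uxiu aqx skzo rri
Hunk 3: at line 1 remove [auot,trney,ilr] add [tvoy,ghrr] -> 12 lines: vdfu nvzr tvoy ghrr ylq fjel tgw jvrqh uxiu aqx skzo rri
Hunk 4: at line 4 remove [ylq,fjel] add [yvl,iwp] -> 12 lines: vdfu nvzr tvoy ghrr yvl iwp tgw jvrqh uxiu aqx skzo rri
Final line count: 12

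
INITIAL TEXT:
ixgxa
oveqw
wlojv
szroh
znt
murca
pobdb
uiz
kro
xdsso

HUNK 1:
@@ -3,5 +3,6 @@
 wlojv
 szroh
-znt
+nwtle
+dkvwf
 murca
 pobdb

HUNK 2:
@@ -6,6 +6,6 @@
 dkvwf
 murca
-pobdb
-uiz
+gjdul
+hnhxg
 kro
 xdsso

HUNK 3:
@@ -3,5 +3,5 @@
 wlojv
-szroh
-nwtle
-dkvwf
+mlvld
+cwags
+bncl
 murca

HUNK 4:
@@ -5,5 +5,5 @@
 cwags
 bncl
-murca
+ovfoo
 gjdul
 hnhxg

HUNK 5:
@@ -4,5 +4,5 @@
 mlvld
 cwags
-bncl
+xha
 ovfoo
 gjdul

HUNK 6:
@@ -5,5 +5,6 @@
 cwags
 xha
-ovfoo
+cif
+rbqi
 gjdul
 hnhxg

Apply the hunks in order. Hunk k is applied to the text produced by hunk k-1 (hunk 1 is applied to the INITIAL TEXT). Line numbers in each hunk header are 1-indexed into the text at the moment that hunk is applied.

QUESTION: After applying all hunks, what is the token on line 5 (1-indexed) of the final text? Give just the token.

Hunk 1: at line 3 remove [znt] add [nwtle,dkvwf] -> 11 lines: ixgxa oveqw wlojv szroh nwtle dkvwf murca pobdb uiz kro xdsso
Hunk 2: at line 6 remove [pobdb,uiz] add [gjdul,hnhxg] -> 11 lines: ixgxa oveqw wlojv szroh nwtle dkvwf murca gjdul hnhxg kro xdsso
Hunk 3: at line 3 remove [szroh,nwtle,dkvwf] add [mlvld,cwags,bncl] -> 11 lines: ixgxa oveqw wlojv mlvld cwags bncl murca gjdul hnhxg kro xdsso
Hunk 4: at line 5 remove [murca] add [ovfoo] -> 11 lines: ixgxa oveqw wlojv mlvld cwags bncl ovfoo gjdul hnhxg kro xdsso
Hunk 5: at line 4 remove [bncl] add [xha] -> 11 lines: ixgxa oveqw wlojv mlvld cwags xha ovfoo gjdul hnhxg kro xdsso
Hunk 6: at line 5 remove [ovfoo] add [cif,rbqi] -> 12 lines: ixgxa oveqw wlojv mlvld cwags xha cif rbqi gjdul hnhxg kro xdsso
Final line 5: cwags

Answer: cwags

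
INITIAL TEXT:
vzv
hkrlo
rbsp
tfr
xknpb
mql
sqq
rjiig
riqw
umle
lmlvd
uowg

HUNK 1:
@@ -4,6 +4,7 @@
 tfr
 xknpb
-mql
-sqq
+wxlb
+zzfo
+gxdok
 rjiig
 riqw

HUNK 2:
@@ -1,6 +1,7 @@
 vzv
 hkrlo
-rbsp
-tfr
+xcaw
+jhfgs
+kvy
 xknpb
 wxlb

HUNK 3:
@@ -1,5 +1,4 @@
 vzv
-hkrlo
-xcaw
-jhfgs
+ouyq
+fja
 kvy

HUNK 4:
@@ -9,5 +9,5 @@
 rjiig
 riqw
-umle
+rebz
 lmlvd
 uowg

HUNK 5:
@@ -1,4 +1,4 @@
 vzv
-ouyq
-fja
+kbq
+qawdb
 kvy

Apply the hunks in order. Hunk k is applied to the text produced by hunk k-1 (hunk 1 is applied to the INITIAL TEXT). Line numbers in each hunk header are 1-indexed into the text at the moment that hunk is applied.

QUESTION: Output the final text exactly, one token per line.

Hunk 1: at line 4 remove [mql,sqq] add [wxlb,zzfo,gxdok] -> 13 lines: vzv hkrlo rbsp tfr xknpb wxlb zzfo gxdok rjiig riqw umle lmlvd uowg
Hunk 2: at line 1 remove [rbsp,tfr] add [xcaw,jhfgs,kvy] -> 14 lines: vzv hkrlo xcaw jhfgs kvy xknpb wxlb zzfo gxdok rjiig riqw umle lmlvd uowg
Hunk 3: at line 1 remove [hkrlo,xcaw,jhfgs] add [ouyq,fja] -> 13 lines: vzv ouyq fja kvy xknpb wxlb zzfo gxdok rjiig riqw umle lmlvd uowg
Hunk 4: at line 9 remove [umle] add [rebz] -> 13 lines: vzv ouyq fja kvy xknpb wxlb zzfo gxdok rjiig riqw rebz lmlvd uowg
Hunk 5: at line 1 remove [ouyq,fja] add [kbq,qawdb] -> 13 lines: vzv kbq qawdb kvy xknpb wxlb zzfo gxdok rjiig riqw rebz lmlvd uowg

Answer: vzv
kbq
qawdb
kvy
xknpb
wxlb
zzfo
gxdok
rjiig
riqw
rebz
lmlvd
uowg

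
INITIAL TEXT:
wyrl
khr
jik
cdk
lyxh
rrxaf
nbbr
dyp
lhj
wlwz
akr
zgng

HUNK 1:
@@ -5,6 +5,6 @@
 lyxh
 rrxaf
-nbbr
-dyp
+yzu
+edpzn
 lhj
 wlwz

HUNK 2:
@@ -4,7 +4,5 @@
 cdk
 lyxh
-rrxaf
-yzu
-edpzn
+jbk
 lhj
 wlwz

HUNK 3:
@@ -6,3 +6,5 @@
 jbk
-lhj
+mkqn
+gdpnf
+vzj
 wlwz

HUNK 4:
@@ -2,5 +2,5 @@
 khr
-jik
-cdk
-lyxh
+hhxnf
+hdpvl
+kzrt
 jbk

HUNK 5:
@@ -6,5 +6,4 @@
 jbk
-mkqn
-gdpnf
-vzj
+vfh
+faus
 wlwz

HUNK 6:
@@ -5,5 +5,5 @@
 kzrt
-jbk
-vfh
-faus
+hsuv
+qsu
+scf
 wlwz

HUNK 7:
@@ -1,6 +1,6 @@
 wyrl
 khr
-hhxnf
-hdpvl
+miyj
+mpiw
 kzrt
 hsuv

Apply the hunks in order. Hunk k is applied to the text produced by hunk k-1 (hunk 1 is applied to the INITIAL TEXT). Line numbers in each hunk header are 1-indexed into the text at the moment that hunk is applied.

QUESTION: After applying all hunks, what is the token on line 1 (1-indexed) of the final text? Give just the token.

Hunk 1: at line 5 remove [nbbr,dyp] add [yzu,edpzn] -> 12 lines: wyrl khr jik cdk lyxh rrxaf yzu edpzn lhj wlwz akr zgng
Hunk 2: at line 4 remove [rrxaf,yzu,edpzn] add [jbk] -> 10 lines: wyrl khr jik cdk lyxh jbk lhj wlwz akr zgng
Hunk 3: at line 6 remove [lhj] add [mkqn,gdpnf,vzj] -> 12 lines: wyrl khr jik cdk lyxh jbk mkqn gdpnf vzj wlwz akr zgng
Hunk 4: at line 2 remove [jik,cdk,lyxh] add [hhxnf,hdpvl,kzrt] -> 12 lines: wyrl khr hhxnf hdpvl kzrt jbk mkqn gdpnf vzj wlwz akr zgng
Hunk 5: at line 6 remove [mkqn,gdpnf,vzj] add [vfh,faus] -> 11 lines: wyrl khr hhxnf hdpvl kzrt jbk vfh faus wlwz akr zgng
Hunk 6: at line 5 remove [jbk,vfh,faus] add [hsuv,qsu,scf] -> 11 lines: wyrl khr hhxnf hdpvl kzrt hsuv qsu scf wlwz akr zgng
Hunk 7: at line 1 remove [hhxnf,hdpvl] add [miyj,mpiw] -> 11 lines: wyrl khr miyj mpiw kzrt hsuv qsu scf wlwz akr zgng
Final line 1: wyrl

Answer: wyrl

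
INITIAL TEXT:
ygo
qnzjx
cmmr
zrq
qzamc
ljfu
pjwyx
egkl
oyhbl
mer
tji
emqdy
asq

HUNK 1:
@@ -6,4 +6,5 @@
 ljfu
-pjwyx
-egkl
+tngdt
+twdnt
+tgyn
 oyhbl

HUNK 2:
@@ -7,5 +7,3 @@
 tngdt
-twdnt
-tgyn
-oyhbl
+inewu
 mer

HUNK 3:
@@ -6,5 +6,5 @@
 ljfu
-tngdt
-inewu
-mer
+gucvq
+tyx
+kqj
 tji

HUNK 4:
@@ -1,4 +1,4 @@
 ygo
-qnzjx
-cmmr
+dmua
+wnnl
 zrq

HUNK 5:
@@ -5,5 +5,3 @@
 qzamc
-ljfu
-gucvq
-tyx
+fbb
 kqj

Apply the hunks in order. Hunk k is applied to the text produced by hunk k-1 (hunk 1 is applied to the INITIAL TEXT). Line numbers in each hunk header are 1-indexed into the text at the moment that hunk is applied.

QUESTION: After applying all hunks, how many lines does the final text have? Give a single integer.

Hunk 1: at line 6 remove [pjwyx,egkl] add [tngdt,twdnt,tgyn] -> 14 lines: ygo qnzjx cmmr zrq qzamc ljfu tngdt twdnt tgyn oyhbl mer tji emqdy asq
Hunk 2: at line 7 remove [twdnt,tgyn,oyhbl] add [inewu] -> 12 lines: ygo qnzjx cmmr zrq qzamc ljfu tngdt inewu mer tji emqdy asq
Hunk 3: at line 6 remove [tngdt,inewu,mer] add [gucvq,tyx,kqj] -> 12 lines: ygo qnzjx cmmr zrq qzamc ljfu gucvq tyx kqj tji emqdy asq
Hunk 4: at line 1 remove [qnzjx,cmmr] add [dmua,wnnl] -> 12 lines: ygo dmua wnnl zrq qzamc ljfu gucvq tyx kqj tji emqdy asq
Hunk 5: at line 5 remove [ljfu,gucvq,tyx] add [fbb] -> 10 lines: ygo dmua wnnl zrq qzamc fbb kqj tji emqdy asq
Final line count: 10

Answer: 10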